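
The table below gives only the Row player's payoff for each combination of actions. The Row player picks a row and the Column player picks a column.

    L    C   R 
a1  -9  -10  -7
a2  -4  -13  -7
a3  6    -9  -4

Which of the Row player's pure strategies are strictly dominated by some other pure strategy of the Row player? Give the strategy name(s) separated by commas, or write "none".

a1, a2

a3 strictly dominates a1 — L: 6>-9, C: -9>-10, R: -4>-7.
a3 strictly dominates a2 — L: 6>-4, C: -9>-13, R: -4>-7.
a3: no other strategy beats it everywhere (a1 at L (6>-9); a2 at L (6>-4)).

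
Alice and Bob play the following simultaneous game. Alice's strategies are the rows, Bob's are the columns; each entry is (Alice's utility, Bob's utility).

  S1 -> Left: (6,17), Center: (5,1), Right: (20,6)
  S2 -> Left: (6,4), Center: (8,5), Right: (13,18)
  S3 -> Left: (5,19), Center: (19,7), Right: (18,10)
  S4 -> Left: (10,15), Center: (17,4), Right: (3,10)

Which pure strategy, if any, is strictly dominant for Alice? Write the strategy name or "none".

none

S1 fails to dominate S2 at Left (6=6).
S2 fails to dominate S1 at Left (6=6).
S3 fails to dominate S1 at Left (5<6).
S4 fails to dominate S1 at Right (3<20).
No single strategy dominates all the others.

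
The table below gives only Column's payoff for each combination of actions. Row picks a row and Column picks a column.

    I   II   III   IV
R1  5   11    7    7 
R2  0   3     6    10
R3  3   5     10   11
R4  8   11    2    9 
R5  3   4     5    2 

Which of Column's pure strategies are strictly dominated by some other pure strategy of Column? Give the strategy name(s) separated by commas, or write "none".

I

I: dominated, since II does at least as well everywhere (R1: 11>5, R2: 3>0, R3: 5>3, R4: 11>8, R5: 4>3).
II is not dominated — it holds its own against I at R1 (11>5); III at R1 (11>7); IV at R1 (11>7).
III: no other strategy beats it everywhere (I at R1 (7>5); II at R2 (6>3); IV at R1 (7=7)).
Nothing dominates IV: I at R1 (7>5); II at R2 (10>3); III at R1 (7=7).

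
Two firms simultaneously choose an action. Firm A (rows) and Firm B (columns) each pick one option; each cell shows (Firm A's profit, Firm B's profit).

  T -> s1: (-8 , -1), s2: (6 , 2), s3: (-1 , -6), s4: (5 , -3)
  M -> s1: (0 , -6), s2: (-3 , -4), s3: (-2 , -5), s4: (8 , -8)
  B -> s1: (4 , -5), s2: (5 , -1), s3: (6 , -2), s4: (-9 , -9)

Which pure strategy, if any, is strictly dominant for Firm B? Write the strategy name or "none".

s2 vs s1: T: 2>-1, M: -4>-6, B: -1>-5.
s2 vs s3: T: 2>-6, M: -4>-5, B: -1>-2.
s2 vs s4: T: 2>-3, M: -4>-8, B: -1>-9.
s2 strictly beats every other strategy against every opponent action, so it is strictly dominant.

s2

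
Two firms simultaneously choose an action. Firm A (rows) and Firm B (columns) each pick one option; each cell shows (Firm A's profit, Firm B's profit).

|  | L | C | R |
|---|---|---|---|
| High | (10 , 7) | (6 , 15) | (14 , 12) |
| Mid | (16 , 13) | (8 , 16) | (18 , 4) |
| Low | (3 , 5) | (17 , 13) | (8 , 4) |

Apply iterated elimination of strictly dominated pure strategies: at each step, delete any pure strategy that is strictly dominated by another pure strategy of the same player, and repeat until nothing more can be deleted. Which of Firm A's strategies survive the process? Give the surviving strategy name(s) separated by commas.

Low

Row High is eliminated: Mid beats it against every remaining column (L: 16>10, C: 8>6, R: 18>14).
For Firm B, C strictly dominates L on the remaining rows (Mid: 16>13, Low: 13>5); eliminate L.
Column R is eliminated: C beats it against every remaining row (Mid: 16>4, Low: 13>4).
For Firm A, Low strictly dominates Mid on the remaining columns (C: 17>8); eliminate Mid.
Among the remaining strategies, none is strictly dominated by another pure strategy of the same player, so the elimination stops.
Surviving strategies — Firm A: {Low}; Firm B: {C}.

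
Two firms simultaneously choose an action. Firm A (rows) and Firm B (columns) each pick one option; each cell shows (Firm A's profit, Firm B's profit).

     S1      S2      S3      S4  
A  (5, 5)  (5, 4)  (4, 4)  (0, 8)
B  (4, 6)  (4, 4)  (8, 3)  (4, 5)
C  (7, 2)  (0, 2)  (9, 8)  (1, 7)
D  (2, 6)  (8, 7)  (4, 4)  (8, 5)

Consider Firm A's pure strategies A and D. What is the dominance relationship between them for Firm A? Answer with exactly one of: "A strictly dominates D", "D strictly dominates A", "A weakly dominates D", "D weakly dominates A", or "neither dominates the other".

A's payoffs vs D's, by Firm B's action — S1: 5>2, S2: 5<8, S3: 4=4, S4: 0<8.
A does better at S1 but worse at S2, S4; neither strategy dominates the other.

neither dominates the other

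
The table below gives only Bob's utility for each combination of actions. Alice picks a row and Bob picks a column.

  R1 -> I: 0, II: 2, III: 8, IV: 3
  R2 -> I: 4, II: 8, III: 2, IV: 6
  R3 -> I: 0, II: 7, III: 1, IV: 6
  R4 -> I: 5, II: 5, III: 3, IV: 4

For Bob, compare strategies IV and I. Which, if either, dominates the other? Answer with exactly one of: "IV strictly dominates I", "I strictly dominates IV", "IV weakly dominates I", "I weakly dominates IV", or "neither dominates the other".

Compare IV to I across each opponent action: R1: 3>0, R2: 6>4, R3: 6>0, R4: 4<5.
IV does better at R1, R2, R3 but worse at R4; neither strategy dominates the other.

neither dominates the other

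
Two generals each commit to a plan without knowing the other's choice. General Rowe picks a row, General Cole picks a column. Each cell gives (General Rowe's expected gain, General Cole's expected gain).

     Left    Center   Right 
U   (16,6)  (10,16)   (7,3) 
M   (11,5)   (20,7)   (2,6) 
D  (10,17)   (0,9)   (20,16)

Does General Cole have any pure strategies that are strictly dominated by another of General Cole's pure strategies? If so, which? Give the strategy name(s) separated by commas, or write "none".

none

Left is not dominated — it holds its own against Center at D (17>9); Right at U (6>3).
Center is not dominated — it holds its own against Left at U (16>6); Right at U (16>3).
Nothing dominates Right: Left at M (6>5); Center at D (16>9).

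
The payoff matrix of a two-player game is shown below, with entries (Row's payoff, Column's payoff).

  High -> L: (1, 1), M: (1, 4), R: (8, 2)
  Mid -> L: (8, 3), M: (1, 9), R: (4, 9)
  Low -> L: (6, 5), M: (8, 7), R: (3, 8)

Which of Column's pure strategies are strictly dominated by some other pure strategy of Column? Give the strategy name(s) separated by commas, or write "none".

L

M strictly dominates L — High: 4>1, Mid: 9>3, Low: 7>5.
M is not dominated — it holds its own against L at High (4>1); R at High (4>2).
R: no other strategy beats it everywhere (L at High (2>1); M at Mid (9=9)).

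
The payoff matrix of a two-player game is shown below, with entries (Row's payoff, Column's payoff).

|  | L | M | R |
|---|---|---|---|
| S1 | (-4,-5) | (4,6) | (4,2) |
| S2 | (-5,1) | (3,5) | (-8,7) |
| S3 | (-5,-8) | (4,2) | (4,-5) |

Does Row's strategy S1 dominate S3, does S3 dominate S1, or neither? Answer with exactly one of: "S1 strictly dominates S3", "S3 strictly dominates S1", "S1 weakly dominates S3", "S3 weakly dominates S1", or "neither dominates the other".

S1 weakly dominates S3

S1's payoffs vs S3's, by Column's action — L: -4>-5, M: 4=4, R: 4=4.
S1 is at least as good everywhere and strictly better somewhere (tied only at M, R), so S1 weakly but not strictly dominates S3.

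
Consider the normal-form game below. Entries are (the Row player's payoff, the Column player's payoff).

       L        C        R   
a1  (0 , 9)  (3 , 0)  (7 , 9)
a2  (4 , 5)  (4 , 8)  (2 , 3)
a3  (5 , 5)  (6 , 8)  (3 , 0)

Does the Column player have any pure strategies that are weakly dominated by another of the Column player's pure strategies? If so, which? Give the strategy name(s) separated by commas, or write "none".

R

L is not dominated — it holds its own against C at a1 (9>0); R at a2 (5>3).
C is not dominated — it holds its own against L at a2 (8>5); R at a2 (8>3).
L weakly dominates R — a1: 9=9, a2: 5>3, a3: 5>0.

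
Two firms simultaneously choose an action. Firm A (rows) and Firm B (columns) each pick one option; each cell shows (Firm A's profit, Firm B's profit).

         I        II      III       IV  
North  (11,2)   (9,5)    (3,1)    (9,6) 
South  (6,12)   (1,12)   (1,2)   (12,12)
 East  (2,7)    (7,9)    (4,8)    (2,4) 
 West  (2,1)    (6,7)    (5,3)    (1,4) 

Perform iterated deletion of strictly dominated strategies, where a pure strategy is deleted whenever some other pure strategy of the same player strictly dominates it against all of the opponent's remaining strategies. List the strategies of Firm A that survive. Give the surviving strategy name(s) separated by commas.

North, South

For Firm B, II strictly dominates III on the remaining rows (North: 5>1, South: 12>2, East: 9>8, West: 7>3); eliminate III.
Firm A's strategy East is strictly dominated by North (I: 11>2, II: 9>7, IV: 9>2) and is removed.
Row West is eliminated: North beats it against every remaining column (I: 11>2, II: 9>6, IV: 9>1).
Among the remaining strategies, none is strictly dominated by another pure strategy of the same player, so the elimination stops.
Surviving strategies — Firm A: {North, South}; Firm B: {I, II, IV}.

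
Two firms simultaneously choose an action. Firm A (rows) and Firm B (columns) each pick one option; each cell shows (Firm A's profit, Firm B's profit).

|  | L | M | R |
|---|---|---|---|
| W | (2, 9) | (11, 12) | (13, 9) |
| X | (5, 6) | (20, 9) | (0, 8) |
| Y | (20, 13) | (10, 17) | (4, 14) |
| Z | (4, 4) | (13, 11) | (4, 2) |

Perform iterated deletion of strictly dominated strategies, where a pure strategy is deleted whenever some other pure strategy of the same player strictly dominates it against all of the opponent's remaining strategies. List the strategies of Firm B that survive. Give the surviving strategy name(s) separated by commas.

M

Firm B's strategy L is strictly dominated by M (W: 12>9, X: 9>6, Y: 17>13, Z: 11>4) and is removed.
Firm A's strategy Y is strictly dominated by W (M: 11>10, R: 13>4) and is removed.
For Firm B, M strictly dominates R on the remaining rows (W: 12>9, X: 9>8, Z: 11>2); eliminate R.
Row W is eliminated: X beats it against every remaining column (M: 20>11).
For Firm A, X strictly dominates Z on the remaining columns (M: 20>13); eliminate Z.
Among the remaining strategies, none is strictly dominated by another pure strategy of the same player, so the elimination stops.
Surviving strategies — Firm A: {X}; Firm B: {M}.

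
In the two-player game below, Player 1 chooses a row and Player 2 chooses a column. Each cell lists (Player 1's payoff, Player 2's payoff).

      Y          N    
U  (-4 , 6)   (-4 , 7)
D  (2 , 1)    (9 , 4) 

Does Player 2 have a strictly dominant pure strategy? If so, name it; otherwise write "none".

N

N vs Y: U: 7>6, D: 4>1.
N strictly beats every other strategy against every opponent action, so it is strictly dominant.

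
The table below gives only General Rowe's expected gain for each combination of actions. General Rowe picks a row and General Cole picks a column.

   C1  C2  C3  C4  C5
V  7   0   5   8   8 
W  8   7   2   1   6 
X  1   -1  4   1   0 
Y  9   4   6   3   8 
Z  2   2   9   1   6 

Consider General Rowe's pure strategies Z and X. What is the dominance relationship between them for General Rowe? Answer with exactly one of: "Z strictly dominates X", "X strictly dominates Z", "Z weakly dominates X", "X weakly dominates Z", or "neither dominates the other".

Z weakly dominates X

Z's payoffs vs X's, by General Cole's action — C1: 2>1, C2: 2>-1, C3: 9>4, C4: 1=1, C5: 6>0.
Z is at least as good everywhere and strictly better somewhere (tied only at C4), so Z weakly but not strictly dominates X.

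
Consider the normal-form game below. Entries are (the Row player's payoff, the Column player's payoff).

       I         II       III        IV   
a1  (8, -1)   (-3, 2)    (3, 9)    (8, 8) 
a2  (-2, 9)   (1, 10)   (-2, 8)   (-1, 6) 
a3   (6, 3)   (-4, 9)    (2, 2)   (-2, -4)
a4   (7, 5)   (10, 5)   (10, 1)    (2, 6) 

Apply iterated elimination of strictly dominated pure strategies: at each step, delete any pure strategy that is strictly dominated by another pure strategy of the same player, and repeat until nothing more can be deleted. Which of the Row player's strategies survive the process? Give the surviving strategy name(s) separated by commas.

For the Row player, a4 strictly dominates a2 on the remaining columns (I: 7>-2, II: 10>1, III: 10>-2, IV: 2>-1); eliminate a2.
The Row player's strategy a3 is strictly dominated by a1 (I: 8>6, II: -3>-4, III: 3>2, IV: 8>-2) and is removed.
The Column player's strategy I is strictly dominated by IV (a1: 8>-1, a4: 6>5) and is removed.
Column II is eliminated: IV beats it against every remaining row (a1: 8>2, a4: 6>5).
Among the remaining strategies, none is strictly dominated by another pure strategy of the same player, so the elimination stops.
Surviving strategies — the Row player: {a1, a4}; the Column player: {III, IV}.

a1, a4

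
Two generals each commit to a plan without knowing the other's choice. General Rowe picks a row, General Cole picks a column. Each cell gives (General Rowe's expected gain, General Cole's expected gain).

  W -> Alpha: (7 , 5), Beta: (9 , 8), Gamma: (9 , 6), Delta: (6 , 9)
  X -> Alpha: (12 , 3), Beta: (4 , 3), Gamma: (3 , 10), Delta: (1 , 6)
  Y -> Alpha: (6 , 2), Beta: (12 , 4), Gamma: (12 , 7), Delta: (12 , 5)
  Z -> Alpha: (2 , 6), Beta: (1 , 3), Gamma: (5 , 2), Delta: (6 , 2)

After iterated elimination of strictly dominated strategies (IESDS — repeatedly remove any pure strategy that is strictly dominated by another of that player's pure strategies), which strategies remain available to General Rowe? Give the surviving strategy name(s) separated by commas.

Y

General Rowe's strategy Z is strictly dominated by Y (Alpha: 6>2, Beta: 12>1, Gamma: 12>5, Delta: 12>6) and is removed.
For General Cole, Gamma strictly dominates Alpha on the remaining rows (W: 6>5, X: 10>3, Y: 7>2); eliminate Alpha.
General Rowe's strategy W is strictly dominated by Y (Beta: 12>9, Gamma: 12>9, Delta: 12>6) and is removed.
For General Rowe, Y strictly dominates X on the remaining columns (Beta: 12>4, Gamma: 12>3, Delta: 12>1); eliminate X.
Column Beta is eliminated: Gamma beats it against every remaining row (Y: 7>4).
General Cole's strategy Delta is strictly dominated by Gamma (Y: 7>5) and is removed.
Among the remaining strategies, none is strictly dominated by another pure strategy of the same player, so the elimination stops.
Surviving strategies — General Rowe: {Y}; General Cole: {Gamma}.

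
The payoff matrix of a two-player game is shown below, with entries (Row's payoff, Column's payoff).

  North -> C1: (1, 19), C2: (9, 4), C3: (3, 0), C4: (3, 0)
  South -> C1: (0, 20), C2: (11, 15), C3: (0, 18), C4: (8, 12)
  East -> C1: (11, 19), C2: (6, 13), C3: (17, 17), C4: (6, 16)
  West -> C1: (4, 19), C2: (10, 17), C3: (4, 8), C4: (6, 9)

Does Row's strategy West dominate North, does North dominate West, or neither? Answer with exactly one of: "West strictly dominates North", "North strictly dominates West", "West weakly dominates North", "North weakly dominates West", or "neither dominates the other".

West's payoffs vs North's, by Column's action — C1: 4>1, C2: 10>9, C3: 4>3, C4: 6>3.
Every comparison favours West, so West strictly dominates North.

West strictly dominates North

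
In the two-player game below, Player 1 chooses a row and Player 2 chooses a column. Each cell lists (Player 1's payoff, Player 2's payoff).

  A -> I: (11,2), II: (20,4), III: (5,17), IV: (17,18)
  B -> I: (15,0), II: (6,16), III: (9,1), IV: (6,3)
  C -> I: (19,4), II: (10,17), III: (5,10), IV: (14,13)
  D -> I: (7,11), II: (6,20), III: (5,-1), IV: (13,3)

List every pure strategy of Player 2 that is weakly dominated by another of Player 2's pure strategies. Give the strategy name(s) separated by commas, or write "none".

I, III

II weakly dominates I — A: 4>2, B: 16>0, C: 17>4, D: 20>11.
II is not dominated — it holds its own against I at A (4>2); III at B (16>1); IV at B (16>3).
III is weakly dominated by IV (A: 18>17, B: 3>1, C: 13>10, D: 3>-1).
Nothing dominates IV: I at A (18>2); II at A (18>4); III at A (18>17).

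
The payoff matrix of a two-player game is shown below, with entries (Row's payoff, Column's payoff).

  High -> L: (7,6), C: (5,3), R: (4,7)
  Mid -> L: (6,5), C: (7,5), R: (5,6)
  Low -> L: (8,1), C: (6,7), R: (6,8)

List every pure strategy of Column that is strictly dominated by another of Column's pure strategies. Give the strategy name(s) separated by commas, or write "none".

L, C

L: dominated, since R does at least as well everywhere (High: 7>6, Mid: 6>5, Low: 8>1).
R strictly dominates C — High: 7>3, Mid: 6>5, Low: 8>7.
R: no other strategy beats it everywhere (L at High (7>6); C at High (7>3)).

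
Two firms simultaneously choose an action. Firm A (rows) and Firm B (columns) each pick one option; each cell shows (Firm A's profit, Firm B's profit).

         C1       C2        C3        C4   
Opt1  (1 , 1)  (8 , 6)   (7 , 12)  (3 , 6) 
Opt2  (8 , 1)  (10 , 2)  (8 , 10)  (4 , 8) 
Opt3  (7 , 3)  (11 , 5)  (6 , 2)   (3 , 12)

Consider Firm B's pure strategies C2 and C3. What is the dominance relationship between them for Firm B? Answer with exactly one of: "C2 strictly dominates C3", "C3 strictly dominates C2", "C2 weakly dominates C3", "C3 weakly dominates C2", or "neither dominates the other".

C2's payoffs vs C3's, by Firm A's action — Opt1: 6<12, Opt2: 2<10, Opt3: 5>2.
C2 does better at Opt3 but worse at Opt1, Opt2; neither strategy dominates the other.

neither dominates the other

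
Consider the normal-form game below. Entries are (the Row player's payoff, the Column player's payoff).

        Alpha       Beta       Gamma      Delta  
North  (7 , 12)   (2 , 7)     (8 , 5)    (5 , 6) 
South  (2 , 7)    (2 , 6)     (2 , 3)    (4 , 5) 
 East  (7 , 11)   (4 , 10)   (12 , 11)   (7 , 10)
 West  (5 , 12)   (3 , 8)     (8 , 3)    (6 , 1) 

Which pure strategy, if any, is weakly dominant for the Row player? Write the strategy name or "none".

East vs North: Alpha: 7=7, Beta: 4>2, Gamma: 12>8, Delta: 7>5.
East vs South: Alpha: 7>2, Beta: 4>2, Gamma: 12>2, Delta: 7>4.
East vs West: Alpha: 7>5, Beta: 4>3, Gamma: 12>8, Delta: 7>6.
East is at least as good as every other strategy against every opponent action, so it is weakly dominant.

East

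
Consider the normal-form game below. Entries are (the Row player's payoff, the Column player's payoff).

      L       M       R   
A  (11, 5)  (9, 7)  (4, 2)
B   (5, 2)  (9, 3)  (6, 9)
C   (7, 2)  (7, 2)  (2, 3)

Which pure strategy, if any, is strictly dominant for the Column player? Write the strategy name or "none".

L fails to dominate M at A (5<7).
M fails to dominate L at C (2=2).
R fails to dominate L at A (2<5).
No single strategy dominates all the others.

none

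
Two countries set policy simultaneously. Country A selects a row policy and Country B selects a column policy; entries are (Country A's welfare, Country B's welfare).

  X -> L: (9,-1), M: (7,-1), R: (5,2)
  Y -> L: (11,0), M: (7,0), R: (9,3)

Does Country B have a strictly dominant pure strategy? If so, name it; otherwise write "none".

R vs L: X: 2>-1, Y: 3>0.
R vs M: X: 2>-1, Y: 3>0.
R strictly beats every other strategy against every opponent action, so it is strictly dominant.

R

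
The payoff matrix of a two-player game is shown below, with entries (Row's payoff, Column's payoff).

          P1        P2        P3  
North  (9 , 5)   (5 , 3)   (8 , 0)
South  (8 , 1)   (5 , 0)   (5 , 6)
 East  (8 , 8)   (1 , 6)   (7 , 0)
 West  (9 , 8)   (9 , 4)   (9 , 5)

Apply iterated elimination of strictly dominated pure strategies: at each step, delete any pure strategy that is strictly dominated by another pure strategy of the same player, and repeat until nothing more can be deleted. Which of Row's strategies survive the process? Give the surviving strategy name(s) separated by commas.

North, West

Row South is eliminated: West beats it against every remaining column (P1: 9>8, P2: 9>5, P3: 9>5).
Row's strategy East is strictly dominated by North (P1: 9>8, P2: 5>1, P3: 8>7) and is removed.
Column P2 is eliminated: P1 beats it against every remaining row (North: 5>3, West: 8>4).
Column P3 is eliminated: P1 beats it against every remaining row (North: 5>0, West: 8>5).
Among the remaining strategies, none is strictly dominated by another pure strategy of the same player, so the elimination stops.
Surviving strategies — Row: {North, West}; Column: {P1}.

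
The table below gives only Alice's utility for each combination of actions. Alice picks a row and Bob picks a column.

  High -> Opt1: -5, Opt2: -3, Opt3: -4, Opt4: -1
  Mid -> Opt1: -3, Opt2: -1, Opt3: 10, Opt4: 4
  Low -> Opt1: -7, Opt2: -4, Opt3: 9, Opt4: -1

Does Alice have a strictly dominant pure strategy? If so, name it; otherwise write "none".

Mid

Mid vs High: Opt1: -3>-5, Opt2: -1>-3, Opt3: 10>-4, Opt4: 4>-1.
Mid vs Low: Opt1: -3>-7, Opt2: -1>-4, Opt3: 10>9, Opt4: 4>-1.
Mid strictly beats every other strategy against every opponent action, so it is strictly dominant.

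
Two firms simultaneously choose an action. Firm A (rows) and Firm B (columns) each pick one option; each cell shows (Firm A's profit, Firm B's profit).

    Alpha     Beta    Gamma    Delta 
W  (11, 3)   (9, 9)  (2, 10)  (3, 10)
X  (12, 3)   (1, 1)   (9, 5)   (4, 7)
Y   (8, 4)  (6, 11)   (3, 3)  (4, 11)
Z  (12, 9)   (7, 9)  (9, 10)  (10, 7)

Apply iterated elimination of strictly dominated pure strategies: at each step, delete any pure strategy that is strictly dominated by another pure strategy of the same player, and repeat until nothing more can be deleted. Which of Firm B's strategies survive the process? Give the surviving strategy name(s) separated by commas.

For Firm A, Z strictly dominates Y on the remaining columns (Alpha: 12>8, Beta: 7>6, Gamma: 9>3, Delta: 10>4); eliminate Y.
Firm B's strategy Alpha is strictly dominated by Gamma (W: 10>3, X: 5>3, Z: 10>9) and is removed.
Column Beta is eliminated: Gamma beats it against every remaining row (W: 10>9, X: 5>1, Z: 10>9).
Firm A's strategy W is strictly dominated by X (Gamma: 9>2, Delta: 4>3) and is removed.
Among the remaining strategies, none is strictly dominated by another pure strategy of the same player, so the elimination stops.
Surviving strategies — Firm A: {X, Z}; Firm B: {Gamma, Delta}.

Gamma, Delta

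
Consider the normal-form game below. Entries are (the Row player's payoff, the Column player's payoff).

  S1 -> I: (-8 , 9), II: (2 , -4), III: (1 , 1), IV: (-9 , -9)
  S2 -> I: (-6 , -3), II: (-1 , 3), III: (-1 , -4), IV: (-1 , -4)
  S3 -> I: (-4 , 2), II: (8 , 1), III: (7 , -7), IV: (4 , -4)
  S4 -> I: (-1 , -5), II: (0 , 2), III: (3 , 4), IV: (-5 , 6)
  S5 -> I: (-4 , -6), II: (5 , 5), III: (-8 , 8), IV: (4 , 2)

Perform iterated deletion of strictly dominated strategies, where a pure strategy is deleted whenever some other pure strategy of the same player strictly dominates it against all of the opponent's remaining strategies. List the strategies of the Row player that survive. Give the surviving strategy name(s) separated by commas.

S3, S4, S5

For the Row player, S3 strictly dominates S1 on the remaining columns (I: -4>-8, II: 8>2, III: 7>1, IV: 4>-9); eliminate S1.
The Row player's strategy S2 is strictly dominated by S3 (I: -4>-6, II: 8>-1, III: 7>-1, IV: 4>-1) and is removed.
Among the remaining strategies, none is strictly dominated by another pure strategy of the same player, so the elimination stops.
Surviving strategies — the Row player: {S3, S4, S5}; the Column player: {I, II, III, IV}.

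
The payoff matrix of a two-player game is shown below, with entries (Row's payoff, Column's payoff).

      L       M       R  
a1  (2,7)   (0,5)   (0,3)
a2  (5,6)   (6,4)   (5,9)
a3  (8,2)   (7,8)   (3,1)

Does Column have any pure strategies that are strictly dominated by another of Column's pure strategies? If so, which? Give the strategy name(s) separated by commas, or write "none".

L: no other strategy beats it everywhere (M at a1 (7>5); R at a1 (7>3)).
M: no other strategy beats it everywhere (L at a3 (8>2); R at a1 (5>3)).
Nothing dominates R: L at a2 (9>6); M at a2 (9>4).

none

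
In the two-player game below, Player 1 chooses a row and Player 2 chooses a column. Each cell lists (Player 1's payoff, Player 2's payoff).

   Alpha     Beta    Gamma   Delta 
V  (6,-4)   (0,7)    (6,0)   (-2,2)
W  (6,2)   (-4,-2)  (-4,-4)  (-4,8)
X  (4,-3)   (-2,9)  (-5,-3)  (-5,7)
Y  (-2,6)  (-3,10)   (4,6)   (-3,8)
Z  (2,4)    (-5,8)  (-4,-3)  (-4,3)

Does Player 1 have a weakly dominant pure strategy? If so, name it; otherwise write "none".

V vs W: Alpha: 6=6, Beta: 0>-4, Gamma: 6>-4, Delta: -2>-4.
V vs X: Alpha: 6>4, Beta: 0>-2, Gamma: 6>-5, Delta: -2>-5.
V vs Y: Alpha: 6>-2, Beta: 0>-3, Gamma: 6>4, Delta: -2>-3.
V vs Z: Alpha: 6>2, Beta: 0>-5, Gamma: 6>-4, Delta: -2>-4.
V is at least as good as every other strategy against every opponent action, so it is weakly dominant.

V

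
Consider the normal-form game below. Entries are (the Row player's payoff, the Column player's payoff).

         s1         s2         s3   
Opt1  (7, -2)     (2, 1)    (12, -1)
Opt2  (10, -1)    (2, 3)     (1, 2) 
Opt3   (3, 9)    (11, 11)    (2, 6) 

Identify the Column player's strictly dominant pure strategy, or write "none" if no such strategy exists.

s2 vs s1: Opt1: 1>-2, Opt2: 3>-1, Opt3: 11>9.
s2 vs s3: Opt1: 1>-1, Opt2: 3>2, Opt3: 11>6.
s2 strictly beats every other strategy against every opponent action, so it is strictly dominant.

s2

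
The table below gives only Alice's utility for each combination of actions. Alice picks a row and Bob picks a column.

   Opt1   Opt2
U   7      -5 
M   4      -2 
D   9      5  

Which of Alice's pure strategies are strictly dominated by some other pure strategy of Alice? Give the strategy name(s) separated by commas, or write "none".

U: dominated, since D does at least as well everywhere (Opt1: 9>7, Opt2: 5>-5).
M: dominated, since D does at least as well everywhere (Opt1: 9>4, Opt2: 5>-2).
Nothing dominates D: U at Opt1 (9>7); M at Opt1 (9>4).

U, M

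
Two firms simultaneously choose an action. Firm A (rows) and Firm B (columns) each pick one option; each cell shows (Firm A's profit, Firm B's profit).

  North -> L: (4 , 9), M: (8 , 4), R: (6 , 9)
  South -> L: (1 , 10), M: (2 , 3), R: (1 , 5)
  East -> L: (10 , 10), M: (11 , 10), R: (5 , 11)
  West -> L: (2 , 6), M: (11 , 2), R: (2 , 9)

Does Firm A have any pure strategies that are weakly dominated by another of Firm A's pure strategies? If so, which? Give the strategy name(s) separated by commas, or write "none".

North is not dominated — it holds its own against South at L (4>1); East at R (6>5); West at L (4>2).
South: dominated, since North does at least as well everywhere (L: 4>1, M: 8>2, R: 6>1).
East is not dominated — it holds its own against North at L (10>4); South at L (10>1); West at L (10>2).
West: dominated, since East does at least as well everywhere (L: 10>2, M: 11=11, R: 5>2).

South, West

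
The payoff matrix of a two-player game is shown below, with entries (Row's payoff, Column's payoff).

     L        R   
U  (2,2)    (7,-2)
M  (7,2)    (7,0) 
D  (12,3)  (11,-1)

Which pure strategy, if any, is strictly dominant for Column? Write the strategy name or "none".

L vs R: U: 2>-2, M: 2>0, D: 3>-1.
L strictly beats every other strategy against every opponent action, so it is strictly dominant.

L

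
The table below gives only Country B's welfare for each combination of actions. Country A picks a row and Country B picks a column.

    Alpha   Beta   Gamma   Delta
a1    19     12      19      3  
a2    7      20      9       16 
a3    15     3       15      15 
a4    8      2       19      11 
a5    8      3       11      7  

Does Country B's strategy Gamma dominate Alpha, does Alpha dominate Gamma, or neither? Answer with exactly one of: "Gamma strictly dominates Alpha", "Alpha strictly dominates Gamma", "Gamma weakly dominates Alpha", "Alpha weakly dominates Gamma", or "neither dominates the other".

Gamma's payoffs vs Alpha's, by Country A's action — a1: 19=19, a2: 9>7, a3: 15=15, a4: 19>8, a5: 11>8.
Gamma is at least as good everywhere and strictly better somewhere (tied only at a1, a3), so Gamma weakly but not strictly dominates Alpha.

Gamma weakly dominates Alpha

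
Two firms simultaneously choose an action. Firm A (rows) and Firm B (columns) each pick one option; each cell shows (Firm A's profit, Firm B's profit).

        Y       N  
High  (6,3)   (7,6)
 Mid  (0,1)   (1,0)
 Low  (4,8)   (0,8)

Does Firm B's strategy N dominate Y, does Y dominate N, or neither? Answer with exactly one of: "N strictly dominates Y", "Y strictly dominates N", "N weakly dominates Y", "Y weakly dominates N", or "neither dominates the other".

neither dominates the other

N's payoffs vs Y's, by Firm A's action — High: 6>3, Mid: 0<1, Low: 8=8.
N does better at High but worse at Mid; neither strategy dominates the other.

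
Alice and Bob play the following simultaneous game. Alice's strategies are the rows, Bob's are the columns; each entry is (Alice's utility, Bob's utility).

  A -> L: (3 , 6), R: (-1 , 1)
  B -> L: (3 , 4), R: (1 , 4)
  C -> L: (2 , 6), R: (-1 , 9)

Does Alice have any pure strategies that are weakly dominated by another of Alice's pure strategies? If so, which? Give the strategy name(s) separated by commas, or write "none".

A, C

A: dominated, since B does at least as well everywhere (L: 3=3, R: 1>-1).
B: no other strategy beats it everywhere (A at R (1>-1); C at L (3>2)).
C: dominated, since A does at least as well everywhere (L: 3>2, R: -1=-1).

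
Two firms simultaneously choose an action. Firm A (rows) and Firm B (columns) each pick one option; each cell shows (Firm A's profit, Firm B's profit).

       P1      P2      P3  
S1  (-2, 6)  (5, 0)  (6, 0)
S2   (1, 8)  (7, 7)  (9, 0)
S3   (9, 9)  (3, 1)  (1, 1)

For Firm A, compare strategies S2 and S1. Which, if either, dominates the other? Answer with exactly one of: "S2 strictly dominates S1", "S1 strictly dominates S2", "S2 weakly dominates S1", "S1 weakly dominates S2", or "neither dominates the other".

S2 strictly dominates S1

S2's payoffs vs S1's, by Firm B's action — P1: 1>-2, P2: 7>5, P3: 9>6.
S2 gives a strictly higher payoff against each opponent action, so S2 strictly dominates S1.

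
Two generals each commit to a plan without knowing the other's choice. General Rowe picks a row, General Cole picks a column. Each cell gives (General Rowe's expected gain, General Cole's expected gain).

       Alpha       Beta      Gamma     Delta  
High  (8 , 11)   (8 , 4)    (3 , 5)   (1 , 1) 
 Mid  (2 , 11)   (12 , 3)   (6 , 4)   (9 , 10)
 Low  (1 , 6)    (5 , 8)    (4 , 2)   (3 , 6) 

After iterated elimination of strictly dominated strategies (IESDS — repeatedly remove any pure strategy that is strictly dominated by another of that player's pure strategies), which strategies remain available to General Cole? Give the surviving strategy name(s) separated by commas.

Alpha

General Rowe's strategy Low is strictly dominated by Mid (Alpha: 2>1, Beta: 12>5, Gamma: 6>4, Delta: 9>3) and is removed.
Column Beta is eliminated: Alpha beats it against every remaining row (High: 11>4, Mid: 11>3).
General Cole's strategy Gamma is strictly dominated by Alpha (High: 11>5, Mid: 11>4) and is removed.
For General Cole, Alpha strictly dominates Delta on the remaining rows (High: 11>1, Mid: 11>10); eliminate Delta.
Row Mid is eliminated: High beats it against every remaining column (Alpha: 8>2).
Among the remaining strategies, none is strictly dominated by another pure strategy of the same player, so the elimination stops.
Surviving strategies — General Rowe: {High}; General Cole: {Alpha}.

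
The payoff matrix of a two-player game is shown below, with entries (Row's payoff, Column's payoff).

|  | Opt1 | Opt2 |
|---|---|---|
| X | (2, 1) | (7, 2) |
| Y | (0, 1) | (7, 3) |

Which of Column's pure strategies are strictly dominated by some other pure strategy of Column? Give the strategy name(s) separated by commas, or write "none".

Opt1

Opt1 is strictly dominated by Opt2 (X: 2>1, Y: 3>1).
Opt2: no other strategy beats it everywhere (Opt1 at X (2>1)).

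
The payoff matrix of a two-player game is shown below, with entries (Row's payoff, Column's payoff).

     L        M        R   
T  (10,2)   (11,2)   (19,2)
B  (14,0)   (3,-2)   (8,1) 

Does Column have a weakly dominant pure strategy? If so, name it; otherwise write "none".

R

R vs L: T: 2=2, B: 1>0.
R vs M: T: 2=2, B: 1>-2.
R is at least as good as every other strategy against every opponent action, so it is weakly dominant.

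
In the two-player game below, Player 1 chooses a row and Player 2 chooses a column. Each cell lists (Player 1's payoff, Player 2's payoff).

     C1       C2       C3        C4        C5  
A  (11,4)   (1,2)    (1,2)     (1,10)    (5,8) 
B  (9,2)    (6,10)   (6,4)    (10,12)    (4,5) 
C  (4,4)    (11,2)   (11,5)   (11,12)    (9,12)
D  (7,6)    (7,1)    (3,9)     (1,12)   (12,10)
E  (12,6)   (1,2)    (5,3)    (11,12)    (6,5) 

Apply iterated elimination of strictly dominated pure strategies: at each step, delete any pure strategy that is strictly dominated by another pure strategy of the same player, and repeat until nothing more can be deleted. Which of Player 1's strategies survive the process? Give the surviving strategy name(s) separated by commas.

Column C1 is eliminated: C4 beats it against every remaining row (A: 10>4, B: 12>2, C: 12>4, D: 12>6, E: 12>6).
For Player 1, C strictly dominates A on the remaining columns (C2: 11>1, C3: 11>1, C4: 11>1, C5: 9>5); eliminate A.
For Player 1, C strictly dominates B on the remaining columns (C2: 11>6, C3: 11>6, C4: 11>10, C5: 9>4); eliminate B.
Column C2 is eliminated: C3 beats it against every remaining row (C: 5>2, D: 9>1, E: 3>2).
For Player 2, C4 strictly dominates C3 on the remaining rows (C: 12>5, D: 12>9, E: 12>3); eliminate C3.
Among the remaining strategies, none is strictly dominated by another pure strategy of the same player, so the elimination stops.
Surviving strategies — Player 1: {C, D, E}; Player 2: {C4, C5}.

C, D, E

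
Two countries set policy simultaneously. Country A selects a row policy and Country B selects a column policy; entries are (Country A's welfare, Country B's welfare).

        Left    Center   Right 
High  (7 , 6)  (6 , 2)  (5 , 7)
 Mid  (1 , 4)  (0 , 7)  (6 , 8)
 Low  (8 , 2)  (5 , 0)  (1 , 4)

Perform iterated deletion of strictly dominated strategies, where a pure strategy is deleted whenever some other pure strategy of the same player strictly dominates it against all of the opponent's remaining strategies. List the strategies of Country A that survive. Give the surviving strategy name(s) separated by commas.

For Country B, Right strictly dominates Left on the remaining rows (High: 7>6, Mid: 8>4, Low: 4>2); eliminate Left.
Row Low is eliminated: High beats it against every remaining column (Center: 6>5, Right: 5>1).
For Country B, Right strictly dominates Center on the remaining rows (High: 7>2, Mid: 8>7); eliminate Center.
For Country A, Mid strictly dominates High on the remaining columns (Right: 6>5); eliminate High.
Among the remaining strategies, none is strictly dominated by another pure strategy of the same player, so the elimination stops.
Surviving strategies — Country A: {Mid}; Country B: {Right}.

Mid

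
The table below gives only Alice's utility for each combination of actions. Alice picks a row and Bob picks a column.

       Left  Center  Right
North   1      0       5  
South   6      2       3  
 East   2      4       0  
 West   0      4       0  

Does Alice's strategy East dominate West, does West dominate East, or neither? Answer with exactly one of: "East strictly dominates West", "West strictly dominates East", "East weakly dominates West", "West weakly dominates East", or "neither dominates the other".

East weakly dominates West

East's payoffs vs West's, by Bob's action — Left: 2>0, Center: 4=4, Right: 0=0.
East is at least as good everywhere and strictly better somewhere (tied only at Center, Right), so East weakly but not strictly dominates West.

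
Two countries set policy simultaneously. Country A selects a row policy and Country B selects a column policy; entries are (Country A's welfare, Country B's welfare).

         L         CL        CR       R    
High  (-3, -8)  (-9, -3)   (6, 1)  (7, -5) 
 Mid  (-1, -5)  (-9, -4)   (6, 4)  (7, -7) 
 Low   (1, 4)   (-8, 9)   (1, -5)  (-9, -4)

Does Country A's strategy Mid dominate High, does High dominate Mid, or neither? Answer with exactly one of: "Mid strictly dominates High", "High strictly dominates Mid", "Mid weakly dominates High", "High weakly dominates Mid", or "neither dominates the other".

Mid weakly dominates High

Mid's payoffs vs High's, by Country B's action — L: -1>-3, CL: -9=-9, CR: 6=6, R: 7=7.
Mid is at least as good everywhere and strictly better somewhere (tied only at CL, CR, R), so Mid weakly but not strictly dominates High.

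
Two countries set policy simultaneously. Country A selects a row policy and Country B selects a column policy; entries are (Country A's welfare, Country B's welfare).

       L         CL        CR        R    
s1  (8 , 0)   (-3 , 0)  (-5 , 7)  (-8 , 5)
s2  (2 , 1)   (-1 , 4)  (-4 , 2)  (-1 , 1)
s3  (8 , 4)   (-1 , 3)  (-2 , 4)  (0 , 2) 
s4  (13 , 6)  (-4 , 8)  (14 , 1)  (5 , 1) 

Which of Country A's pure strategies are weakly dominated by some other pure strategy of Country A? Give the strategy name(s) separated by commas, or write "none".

s1, s2

s1: dominated, since s3 does at least as well everywhere (L: 8=8, CL: -1>-3, CR: -2>-5, R: 0>-8).
s2: dominated, since s3 does at least as well everywhere (L: 8>2, CL: -1=-1, CR: -2>-4, R: 0>-1).
s3: no other strategy beats it everywhere (s1 at CL (-1>-3); s2 at L (8>2); s4 at CL (-1>-4)).
Nothing dominates s4: s1 at L (13>8); s2 at L (13>2); s3 at L (13>8).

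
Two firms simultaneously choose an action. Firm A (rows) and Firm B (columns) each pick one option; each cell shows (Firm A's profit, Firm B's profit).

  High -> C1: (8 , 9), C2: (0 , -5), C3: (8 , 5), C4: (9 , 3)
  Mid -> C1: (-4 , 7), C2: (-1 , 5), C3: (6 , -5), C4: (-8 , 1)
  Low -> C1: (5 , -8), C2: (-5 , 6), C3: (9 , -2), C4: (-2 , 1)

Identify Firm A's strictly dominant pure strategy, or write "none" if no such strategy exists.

High fails to dominate Low at C3 (8<9).
Mid fails to dominate High at C1 (-4<8).
Low fails to dominate High at C1 (5<8).
No single strategy dominates all the others.

none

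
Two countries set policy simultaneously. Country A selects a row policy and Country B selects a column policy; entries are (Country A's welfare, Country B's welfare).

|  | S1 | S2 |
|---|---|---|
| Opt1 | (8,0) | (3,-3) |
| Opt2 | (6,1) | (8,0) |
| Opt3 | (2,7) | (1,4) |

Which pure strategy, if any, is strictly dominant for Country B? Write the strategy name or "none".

S1 vs S2: Opt1: 0>-3, Opt2: 1>0, Opt3: 7>4.
S1 strictly beats every other strategy against every opponent action, so it is strictly dominant.

S1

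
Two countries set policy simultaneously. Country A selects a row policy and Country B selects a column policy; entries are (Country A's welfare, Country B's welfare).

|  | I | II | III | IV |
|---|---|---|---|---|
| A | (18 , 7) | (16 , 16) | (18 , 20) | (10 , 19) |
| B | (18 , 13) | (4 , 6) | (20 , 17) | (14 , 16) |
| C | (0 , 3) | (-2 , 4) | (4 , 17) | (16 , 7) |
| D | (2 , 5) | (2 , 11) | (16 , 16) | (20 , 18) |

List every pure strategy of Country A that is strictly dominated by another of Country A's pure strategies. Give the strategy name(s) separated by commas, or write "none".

Nothing dominates A: B at I (18=18); C at I (18>0); D at I (18>2).
Nothing dominates B: A at I (18=18); C at I (18>0); D at I (18>2).
C is strictly dominated by D (I: 2>0, II: 2>-2, III: 16>4, IV: 20>16).
Nothing dominates D: A at IV (20>10); B at IV (20>14); C at I (2>0).

C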